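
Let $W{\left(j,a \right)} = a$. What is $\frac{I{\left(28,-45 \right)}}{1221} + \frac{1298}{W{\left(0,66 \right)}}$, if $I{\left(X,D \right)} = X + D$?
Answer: $\frac{23996}{1221} \approx 19.653$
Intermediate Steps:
$I{\left(X,D \right)} = D + X$
$\frac{I{\left(28,-45 \right)}}{1221} + \frac{1298}{W{\left(0,66 \right)}} = \frac{-45 + 28}{1221} + \frac{1298}{66} = \left(-17\right) \frac{1}{1221} + 1298 \cdot \frac{1}{66} = - \frac{17}{1221} + \frac{59}{3} = \frac{23996}{1221}$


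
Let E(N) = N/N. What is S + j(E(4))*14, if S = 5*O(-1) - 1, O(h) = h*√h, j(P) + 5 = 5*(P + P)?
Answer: 69 - 5*I ≈ 69.0 - 5.0*I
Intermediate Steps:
E(N) = 1
j(P) = -5 + 10*P (j(P) = -5 + 5*(P + P) = -5 + 5*(2*P) = -5 + 10*P)
O(h) = h^(3/2)
S = -1 - 5*I (S = 5*(-1)^(3/2) - 1 = 5*(-I) - 1 = -5*I - 1 = -1 - 5*I ≈ -1.0 - 5.0*I)
S + j(E(4))*14 = (-1 - 5*I) + (-5 + 10*1)*14 = (-1 - 5*I) + (-5 + 10)*14 = (-1 - 5*I) + 5*14 = (-1 - 5*I) + 70 = 69 - 5*I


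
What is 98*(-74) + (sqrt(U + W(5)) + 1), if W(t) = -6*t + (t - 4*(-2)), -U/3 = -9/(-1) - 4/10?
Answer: -7251 + I*sqrt(1070)/5 ≈ -7251.0 + 6.5422*I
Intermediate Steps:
U = -129/5 (U = -3*(-9/(-1) - 4/10) = -3*(-9*(-1) - 4*1/10) = -3*(9 - 2/5) = -3*43/5 = -129/5 ≈ -25.800)
W(t) = 8 - 5*t (W(t) = -6*t + (t + 8) = -6*t + (8 + t) = 8 - 5*t)
98*(-74) + (sqrt(U + W(5)) + 1) = 98*(-74) + (sqrt(-129/5 + (8 - 5*5)) + 1) = -7252 + (sqrt(-129/5 + (8 - 25)) + 1) = -7252 + (sqrt(-129/5 - 17) + 1) = -7252 + (sqrt(-214/5) + 1) = -7252 + (I*sqrt(1070)/5 + 1) = -7252 + (1 + I*sqrt(1070)/5) = -7251 + I*sqrt(1070)/5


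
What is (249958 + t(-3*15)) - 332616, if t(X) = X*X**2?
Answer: -173783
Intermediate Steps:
t(X) = X**3
(249958 + t(-3*15)) - 332616 = (249958 + (-3*15)**3) - 332616 = (249958 + (-45)**3) - 332616 = (249958 - 91125) - 332616 = 158833 - 332616 = -173783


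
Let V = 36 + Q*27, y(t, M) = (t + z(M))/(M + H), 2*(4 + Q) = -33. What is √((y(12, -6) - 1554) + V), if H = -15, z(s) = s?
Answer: I*√406070/14 ≈ 45.517*I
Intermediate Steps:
Q = -41/2 (Q = -4 + (½)*(-33) = -4 - 33/2 = -41/2 ≈ -20.500)
y(t, M) = (M + t)/(-15 + M) (y(t, M) = (t + M)/(M - 15) = (M + t)/(-15 + M))
V = -1035/2 (V = 36 - 41/2*27 = 36 - 1107/2 = -1035/2 ≈ -517.50)
√((y(12, -6) - 1554) + V) = √(((-6 + 12)/(-15 - 6) - 1554) - 1035/2) = √((6/(-21) - 1554) - 1035/2) = √((-1/21*6 - 1554) - 1035/2) = √((-2/7 - 1554) - 1035/2) = √(-10880/7 - 1035/2) = √(-29005/14) = I*√406070/14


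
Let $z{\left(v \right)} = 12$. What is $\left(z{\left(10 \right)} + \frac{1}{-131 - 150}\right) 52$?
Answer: $\frac{175292}{281} \approx 623.81$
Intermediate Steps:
$\left(z{\left(10 \right)} + \frac{1}{-131 - 150}\right) 52 = \left(12 + \frac{1}{-131 - 150}\right) 52 = \left(12 + \frac{1}{-281}\right) 52 = \left(12 - \frac{1}{281}\right) 52 = \frac{3371}{281} \cdot 52 = \frac{175292}{281}$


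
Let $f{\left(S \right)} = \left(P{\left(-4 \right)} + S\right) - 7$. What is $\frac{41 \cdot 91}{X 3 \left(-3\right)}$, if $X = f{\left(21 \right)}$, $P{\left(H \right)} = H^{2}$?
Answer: $- \frac{3731}{270} \approx -13.819$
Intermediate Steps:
$f{\left(S \right)} = 9 + S$ ($f{\left(S \right)} = \left(\left(-4\right)^{2} + S\right) - 7 = \left(16 + S\right) - 7 = 9 + S$)
$X = 30$ ($X = 9 + 21 = 30$)
$\frac{41 \cdot 91}{X 3 \left(-3\right)} = \frac{41 \cdot 91}{30 \cdot 3 \left(-3\right)} = \frac{3731}{30 \left(-9\right)} = \frac{3731}{-270} = 3731 \left(- \frac{1}{270}\right) = - \frac{3731}{270}$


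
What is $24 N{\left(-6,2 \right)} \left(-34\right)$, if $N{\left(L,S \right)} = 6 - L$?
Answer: $-9792$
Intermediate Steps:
$24 N{\left(-6,2 \right)} \left(-34\right) = 24 \left(6 - -6\right) \left(-34\right) = 24 \left(6 + 6\right) \left(-34\right) = 24 \cdot 12 \left(-34\right) = 288 \left(-34\right) = -9792$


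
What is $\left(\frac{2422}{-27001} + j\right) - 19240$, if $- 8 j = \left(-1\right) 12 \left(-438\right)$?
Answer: $- \frac{537241319}{27001} \approx -19897.0$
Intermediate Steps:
$j = -657$ ($j = - \frac{\left(-1\right) 12 \left(-438\right)}{8} = - \frac{\left(-12\right) \left(-438\right)}{8} = \left(- \frac{1}{8}\right) 5256 = -657$)
$\left(\frac{2422}{-27001} + j\right) - 19240 = \left(\frac{2422}{-27001} - 657\right) - 19240 = \left(2422 \left(- \frac{1}{27001}\right) - 657\right) - 19240 = \left(- \frac{2422}{27001} - 657\right) - 19240 = - \frac{17742079}{27001} - 19240 = - \frac{537241319}{27001}$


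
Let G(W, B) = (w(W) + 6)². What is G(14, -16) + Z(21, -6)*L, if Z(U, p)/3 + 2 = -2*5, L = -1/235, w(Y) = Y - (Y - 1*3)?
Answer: 19071/235 ≈ 81.153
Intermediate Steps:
w(Y) = 3 (w(Y) = Y - (Y - 3) = Y - (-3 + Y) = Y + (3 - Y) = 3)
L = -1/235 (L = -1*1/235 = -1/235 ≈ -0.0042553)
G(W, B) = 81 (G(W, B) = (3 + 6)² = 9² = 81)
Z(U, p) = -36 (Z(U, p) = -6 + 3*(-2*5) = -6 + 3*(-10) = -6 - 30 = -36)
G(14, -16) + Z(21, -6)*L = 81 - 36*(-1/235) = 81 + 36/235 = 19071/235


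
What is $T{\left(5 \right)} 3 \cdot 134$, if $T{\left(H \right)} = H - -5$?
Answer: $4020$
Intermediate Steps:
$T{\left(H \right)} = 5 + H$ ($T{\left(H \right)} = H + 5 = 5 + H$)
$T{\left(5 \right)} 3 \cdot 134 = \left(5 + 5\right) 3 \cdot 134 = 10 \cdot 3 \cdot 134 = 30 \cdot 134 = 4020$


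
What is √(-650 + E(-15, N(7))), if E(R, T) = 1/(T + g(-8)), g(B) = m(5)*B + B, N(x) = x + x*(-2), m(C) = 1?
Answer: I*√343873/23 ≈ 25.496*I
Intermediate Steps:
N(x) = -x (N(x) = x - 2*x = -x)
g(B) = 2*B (g(B) = 1*B + B = B + B = 2*B)
E(R, T) = 1/(-16 + T) (E(R, T) = 1/(T + 2*(-8)) = 1/(T - 16) = 1/(-16 + T))
√(-650 + E(-15, N(7))) = √(-650 + 1/(-16 - 1*7)) = √(-650 + 1/(-16 - 7)) = √(-650 + 1/(-23)) = √(-650 - 1/23) = √(-14951/23) = I*√343873/23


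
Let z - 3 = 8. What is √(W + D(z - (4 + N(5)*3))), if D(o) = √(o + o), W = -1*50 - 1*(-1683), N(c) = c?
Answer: √(1633 + 4*I) ≈ 40.41 + 0.0495*I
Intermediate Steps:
z = 11 (z = 3 + 8 = 11)
W = 1633 (W = -50 + 1683 = 1633)
D(o) = √2*√o (D(o) = √(2*o) = √2*√o)
√(W + D(z - (4 + N(5)*3))) = √(1633 + √2*√(11 - (4 + 5*3))) = √(1633 + √2*√(11 - (4 + 15))) = √(1633 + √2*√(11 - 1*19)) = √(1633 + √2*√(11 - 19)) = √(1633 + √2*√(-8)) = √(1633 + √2*(2*I*√2)) = √(1633 + 4*I)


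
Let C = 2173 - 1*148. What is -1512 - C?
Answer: -3537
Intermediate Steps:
C = 2025 (C = 2173 - 148 = 2025)
-1512 - C = -1512 - 1*2025 = -1512 - 2025 = -3537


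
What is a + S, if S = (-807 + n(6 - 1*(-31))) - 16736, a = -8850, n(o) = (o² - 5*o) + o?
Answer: -25172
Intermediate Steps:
n(o) = o² - 4*o
S = -16322 (S = (-807 + (6 - 1*(-31))*(-4 + (6 - 1*(-31)))) - 16736 = (-807 + (6 + 31)*(-4 + (6 + 31))) - 16736 = (-807 + 37*(-4 + 37)) - 16736 = (-807 + 37*33) - 16736 = (-807 + 1221) - 16736 = 414 - 16736 = -16322)
a + S = -8850 - 16322 = -25172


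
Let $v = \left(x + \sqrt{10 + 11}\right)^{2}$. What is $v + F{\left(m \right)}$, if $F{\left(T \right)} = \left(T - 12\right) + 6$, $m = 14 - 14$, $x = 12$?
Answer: $159 + 24 \sqrt{21} \approx 268.98$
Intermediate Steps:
$m = 0$ ($m = 14 - 14 = 0$)
$F{\left(T \right)} = -6 + T$ ($F{\left(T \right)} = \left(-12 + T\right) + 6 = -6 + T$)
$v = \left(12 + \sqrt{21}\right)^{2}$ ($v = \left(12 + \sqrt{10 + 11}\right)^{2} = \left(12 + \sqrt{21}\right)^{2} \approx 274.98$)
$v + F{\left(m \right)} = \left(12 + \sqrt{21}\right)^{2} + \left(-6 + 0\right) = \left(12 + \sqrt{21}\right)^{2} - 6 = -6 + \left(12 + \sqrt{21}\right)^{2}$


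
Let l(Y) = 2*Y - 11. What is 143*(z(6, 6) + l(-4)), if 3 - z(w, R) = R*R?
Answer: -7436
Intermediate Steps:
z(w, R) = 3 - R² (z(w, R) = 3 - R*R = 3 - R²)
l(Y) = -11 + 2*Y
143*(z(6, 6) + l(-4)) = 143*((3 - 1*6²) + (-11 + 2*(-4))) = 143*((3 - 1*36) + (-11 - 8)) = 143*((3 - 36) - 19) = 143*(-33 - 19) = 143*(-52) = -7436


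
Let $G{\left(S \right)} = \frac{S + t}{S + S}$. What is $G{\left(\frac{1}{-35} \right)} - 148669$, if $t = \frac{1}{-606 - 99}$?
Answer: $- \frac{20962255}{141} \approx -1.4867 \cdot 10^{5}$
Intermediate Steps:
$t = - \frac{1}{705}$ ($t = \frac{1}{-705} = - \frac{1}{705} \approx -0.0014184$)
$G{\left(S \right)} = \frac{- \frac{1}{705} + S}{2 S}$ ($G{\left(S \right)} = \frac{S - \frac{1}{705}}{S + S} = \frac{- \frac{1}{705} + S}{2 S}$)
$G{\left(\frac{1}{-35} \right)} - 148669 = \frac{-1 + \frac{705}{-35}}{1410 \frac{1}{-35}} - 148669 = \frac{-1 + 705 \left(- \frac{1}{35}\right)}{1410 \left(- \frac{1}{35}\right)} - 148669 = \frac{1}{1410} \left(-35\right) \left(-1 - \frac{141}{7}\right) - 148669 = \frac{1}{1410} \left(-35\right) \left(- \frac{148}{7}\right) - 148669 = \frac{74}{141} - 148669 = - \frac{20962255}{141}$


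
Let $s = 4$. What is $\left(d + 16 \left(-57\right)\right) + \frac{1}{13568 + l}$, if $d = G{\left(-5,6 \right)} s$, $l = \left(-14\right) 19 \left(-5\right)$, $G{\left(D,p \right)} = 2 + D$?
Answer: $- \frac{13765751}{14898} \approx -924.0$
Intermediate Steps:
$l = 1330$ ($l = \left(-266\right) \left(-5\right) = 1330$)
$d = -12$ ($d = \left(2 - 5\right) 4 = \left(-3\right) 4 = -12$)
$\left(d + 16 \left(-57\right)\right) + \frac{1}{13568 + l} = \left(-12 + 16 \left(-57\right)\right) + \frac{1}{13568 + 1330} = \left(-12 - 912\right) + \frac{1}{14898} = -924 + \frac{1}{14898} = - \frac{13765751}{14898}$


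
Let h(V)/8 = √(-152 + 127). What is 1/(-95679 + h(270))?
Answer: -95679/9154472641 - 40*I/9154472641 ≈ -1.0452e-5 - 4.3694e-9*I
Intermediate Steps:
h(V) = 40*I (h(V) = 8*√(-152 + 127) = 8*√(-25) = 8*(5*I) = 40*I)
1/(-95679 + h(270)) = 1/(-95679 + 40*I) = (-95679 - 40*I)/9154472641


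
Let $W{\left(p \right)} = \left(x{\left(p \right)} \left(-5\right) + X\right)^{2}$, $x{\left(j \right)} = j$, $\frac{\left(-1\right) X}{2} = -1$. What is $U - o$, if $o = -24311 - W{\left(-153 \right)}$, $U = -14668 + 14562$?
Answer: $612494$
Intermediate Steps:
$X = 2$ ($X = \left(-2\right) \left(-1\right) = 2$)
$W{\left(p \right)} = \left(2 - 5 p\right)^{2}$ ($W{\left(p \right)} = \left(p \left(-5\right) + 2\right)^{2} = \left(- 5 p + 2\right)^{2} = \left(2 - 5 p\right)^{2}$)
$U = -106$
$o = -612600$ ($o = -24311 - \left(-2 + 5 \left(-153\right)\right)^{2} = -24311 - \left(-2 - 765\right)^{2} = -24311 - \left(-767\right)^{2} = -24311 - 588289 = -612600$)
$U - o = -106 - -612600 = -106 + 612600 = 612494$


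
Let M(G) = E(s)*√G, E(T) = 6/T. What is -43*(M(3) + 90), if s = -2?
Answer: -3870 + 129*√3 ≈ -3646.6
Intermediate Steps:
M(G) = -3*√G (M(G) = (6/(-2))*√G = (6*(-½))*√G = -3*√G)
-43*(M(3) + 90) = -43*(-3*√3 + 90) = -43*(90 - 3*√3) = -3870 + 129*√3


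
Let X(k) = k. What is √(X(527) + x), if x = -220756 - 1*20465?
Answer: I*√240694 ≈ 490.61*I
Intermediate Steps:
x = -241221 (x = -220756 - 20465 = -241221)
√(X(527) + x) = √(527 - 241221) = √(-240694) = I*√240694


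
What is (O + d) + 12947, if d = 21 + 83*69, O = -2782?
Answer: 15913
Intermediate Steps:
d = 5748 (d = 21 + 5727 = 5748)
(O + d) + 12947 = (-2782 + 5748) + 12947 = 2966 + 12947 = 15913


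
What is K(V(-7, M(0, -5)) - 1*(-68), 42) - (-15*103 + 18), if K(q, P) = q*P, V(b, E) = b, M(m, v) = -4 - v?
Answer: 4089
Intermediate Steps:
K(q, P) = P*q
K(V(-7, M(0, -5)) - 1*(-68), 42) - (-15*103 + 18) = 42*(-7 - 1*(-68)) - (-15*103 + 18) = 42*(-7 + 68) - (-1545 + 18) = 42*61 - 1*(-1527) = 2562 + 1527 = 4089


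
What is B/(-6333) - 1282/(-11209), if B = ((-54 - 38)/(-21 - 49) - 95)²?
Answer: -36857241973/28986193775 ≈ -1.2715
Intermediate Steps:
B = 10751841/1225 (B = (-92/(-70) - 95)² = (-92*(-1/70) - 95)² = (46/35 - 95)² = (-3279/35)² = 10751841/1225 ≈ 8777.0)
B/(-6333) - 1282/(-11209) = (10751841/1225)/(-6333) - 1282/(-11209) = (10751841/1225)*(-1/6333) - 1282*(-1/11209) = -3583947/2585975 + 1282/11209 = -36857241973/28986193775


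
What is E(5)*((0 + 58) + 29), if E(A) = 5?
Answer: 435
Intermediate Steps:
E(5)*((0 + 58) + 29) = 5*((0 + 58) + 29) = 5*(58 + 29) = 5*87 = 435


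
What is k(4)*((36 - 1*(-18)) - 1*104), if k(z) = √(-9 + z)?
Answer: -50*I*√5 ≈ -111.8*I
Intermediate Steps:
k(4)*((36 - 1*(-18)) - 1*104) = √(-9 + 4)*((36 - 1*(-18)) - 1*104) = √(-5)*((36 + 18) - 104) = (I*√5)*(54 - 104) = (I*√5)*(-50) = -50*I*√5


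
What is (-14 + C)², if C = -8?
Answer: 484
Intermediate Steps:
(-14 + C)² = (-14 - 8)² = (-22)² = 484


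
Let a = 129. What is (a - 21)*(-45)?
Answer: -4860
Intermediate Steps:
(a - 21)*(-45) = (129 - 21)*(-45) = 108*(-45) = -4860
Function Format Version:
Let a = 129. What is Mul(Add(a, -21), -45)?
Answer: -4860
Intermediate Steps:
Mul(Add(a, -21), -45) = Mul(Add(129, -21), -45) = Mul(108, -45) = -4860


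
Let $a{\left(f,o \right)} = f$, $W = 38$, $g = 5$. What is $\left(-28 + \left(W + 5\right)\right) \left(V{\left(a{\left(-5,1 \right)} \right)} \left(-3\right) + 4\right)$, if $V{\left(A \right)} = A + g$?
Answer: $60$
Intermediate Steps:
$V{\left(A \right)} = 5 + A$ ($V{\left(A \right)} = A + 5 = 5 + A$)
$\left(-28 + \left(W + 5\right)\right) \left(V{\left(a{\left(-5,1 \right)} \right)} \left(-3\right) + 4\right) = \left(-28 + \left(38 + 5\right)\right) \left(\left(5 - 5\right) \left(-3\right) + 4\right) = \left(-28 + 43\right) \left(0 \left(-3\right) + 4\right) = 15 \left(0 + 4\right) = 15 \cdot 4 = 60$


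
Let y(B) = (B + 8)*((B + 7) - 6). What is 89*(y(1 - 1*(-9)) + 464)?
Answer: 58918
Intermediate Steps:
y(B) = (1 + B)*(8 + B) (y(B) = (8 + B)*((7 + B) - 6) = (8 + B)*(1 + B) = (1 + B)*(8 + B))
89*(y(1 - 1*(-9)) + 464) = 89*((8 + (1 - 1*(-9))**2 + 9*(1 - 1*(-9))) + 464) = 89*((8 + (1 + 9)**2 + 9*(1 + 9)) + 464) = 89*((8 + 10**2 + 9*10) + 464) = 89*((8 + 100 + 90) + 464) = 89*(198 + 464) = 89*662 = 58918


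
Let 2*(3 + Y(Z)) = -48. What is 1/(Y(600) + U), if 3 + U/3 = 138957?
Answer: 1/416835 ≈ 2.3990e-6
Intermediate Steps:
U = 416862 (U = -9 + 3*138957 = -9 + 416871 = 416862)
Y(Z) = -27 (Y(Z) = -3 + (½)*(-48) = -3 - 24 = -27)
1/(Y(600) + U) = 1/(-27 + 416862) = 1/416835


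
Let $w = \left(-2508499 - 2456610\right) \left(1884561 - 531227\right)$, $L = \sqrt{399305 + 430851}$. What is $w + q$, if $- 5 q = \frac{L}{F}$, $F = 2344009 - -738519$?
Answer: $-6719450823406 - \frac{\sqrt{207539}}{7706320} \approx -6.7195 \cdot 10^{12}$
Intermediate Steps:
$L = 2 \sqrt{207539}$ ($L = \sqrt{830156} = 2 \sqrt{207539} \approx 911.13$)
$F = 3082528$ ($F = 2344009 + 738519 = 3082528$)
$w = -6719450823406$ ($w = \left(-4965109\right) 1353334 = -6719450823406$)
$q = - \frac{\sqrt{207539}}{7706320}$ ($q = - \frac{2 \sqrt{207539} \cdot \frac{1}{3082528}}{5} = - \frac{\frac{1}{1541264} \sqrt{207539}}{5} = - \frac{\sqrt{207539}}{7706320} \approx -5.9116 \cdot 10^{-5}$)
$w + q = -6719450823406 - \frac{\sqrt{207539}}{7706320}$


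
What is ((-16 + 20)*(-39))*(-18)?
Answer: 2808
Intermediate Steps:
((-16 + 20)*(-39))*(-18) = (4*(-39))*(-18) = -156*(-18) = 2808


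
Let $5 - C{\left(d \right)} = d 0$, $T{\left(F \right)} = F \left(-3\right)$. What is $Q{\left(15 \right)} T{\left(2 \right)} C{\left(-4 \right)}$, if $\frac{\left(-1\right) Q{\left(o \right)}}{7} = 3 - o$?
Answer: $-2520$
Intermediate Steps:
$T{\left(F \right)} = - 3 F$
$Q{\left(o \right)} = -21 + 7 o$ ($Q{\left(o \right)} = - 7 \left(3 - o\right) = -21 + 7 o$)
$C{\left(d \right)} = 5$ ($C{\left(d \right)} = 5 - d 0 = 5 - 0 = 5 + 0 = 5$)
$Q{\left(15 \right)} T{\left(2 \right)} C{\left(-4 \right)} = \left(-21 + 7 \cdot 15\right) \left(\left(-3\right) 2\right) 5 = \left(-21 + 105\right) \left(-6\right) 5 = 84 \left(-6\right) 5 = \left(-504\right) 5 = -2520$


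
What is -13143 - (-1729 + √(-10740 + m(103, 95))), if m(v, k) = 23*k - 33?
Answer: -11414 - 2*I*√2147 ≈ -11414.0 - 92.672*I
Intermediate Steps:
m(v, k) = -33 + 23*k
-13143 - (-1729 + √(-10740 + m(103, 95))) = -13143 - (-1729 + √(-10740 + (-33 + 23*95))) = -13143 - (-1729 + √(-10740 + (-33 + 2185))) = -13143 - (-1729 + √(-10740 + 2152)) = -13143 - (-1729 + √(-8588)) = -13143 - (-1729 + 2*I*√2147) = -13143 + (1729 - 2*I*√2147) = -11414 - 2*I*√2147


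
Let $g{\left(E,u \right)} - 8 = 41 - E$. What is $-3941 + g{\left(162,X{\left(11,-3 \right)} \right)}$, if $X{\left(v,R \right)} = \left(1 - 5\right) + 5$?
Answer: $-4054$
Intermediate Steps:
$X{\left(v,R \right)} = 1$ ($X{\left(v,R \right)} = -4 + 5 = 1$)
$g{\left(E,u \right)} = 49 - E$ ($g{\left(E,u \right)} = 8 - \left(-41 + E\right) = 49 - E$)
$-3941 + g{\left(162,X{\left(11,-3 \right)} \right)} = -3941 + \left(49 - 162\right) = -3941 - 113 = -4054$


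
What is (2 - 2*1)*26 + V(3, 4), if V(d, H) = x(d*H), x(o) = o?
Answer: 12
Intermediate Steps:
V(d, H) = H*d (V(d, H) = d*H = H*d)
(2 - 2*1)*26 + V(3, 4) = (2 - 2*1)*26 + 4*3 = (2 - 2)*26 + 12 = 0*26 + 12 = 0 + 12 = 12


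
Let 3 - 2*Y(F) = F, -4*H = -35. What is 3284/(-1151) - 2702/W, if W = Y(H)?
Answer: 24804484/26473 ≈ 936.97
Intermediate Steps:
H = 35/4 (H = -¼*(-35) = 35/4 ≈ 8.7500)
Y(F) = 3/2 - F/2
W = -23/8 (W = 3/2 - ½*35/4 = 3/2 - 35/8 = -23/8 ≈ -2.8750)
3284/(-1151) - 2702/W = 3284/(-1151) - 2702/(-23/8) = 3284*(-1/1151) - 2702*(-8/23) = -3284/1151 + 21616/23 = 24804484/26473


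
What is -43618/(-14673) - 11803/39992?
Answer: 1571185637/586802616 ≈ 2.6775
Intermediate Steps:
-43618/(-14673) - 11803/39992 = -43618*(-1/14673) - 11803*1/39992 = 43618/14673 - 11803/39992 = 1571185637/586802616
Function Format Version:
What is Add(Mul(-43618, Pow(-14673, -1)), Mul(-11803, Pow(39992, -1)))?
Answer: Rational(1571185637, 586802616) ≈ 2.6775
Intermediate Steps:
Add(Mul(-43618, Pow(-14673, -1)), Mul(-11803, Pow(39992, -1))) = Add(Mul(-43618, Rational(-1, 14673)), Mul(-11803, Rational(1, 39992))) = Add(Rational(43618, 14673), Rational(-11803, 39992)) = Rational(1571185637, 586802616)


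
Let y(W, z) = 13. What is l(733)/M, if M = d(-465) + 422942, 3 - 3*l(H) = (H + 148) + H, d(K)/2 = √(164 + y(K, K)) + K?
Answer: -56655111/44523531859 + 537*√177/89047063718 ≈ -0.0012724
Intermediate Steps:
d(K) = 2*K + 2*√177 (d(K) = 2*(√(164 + 13) + K) = 2*(√177 + K) = 2*(K + √177) = 2*K + 2*√177)
l(H) = -145/3 - 2*H/3 (l(H) = 1 - ((H + 148) + H)/3 = 1 - ((148 + H) + H)/3 = 1 - (148 + 2*H)/3 = 1 + (-148/3 - 2*H/3) = -145/3 - 2*H/3)
M = 422012 + 2*√177 (M = (2*(-465) + 2*√177) + 422942 = (-930 + 2*√177) + 422942 = 422012 + 2*√177 ≈ 4.2204e+5)
l(733)/M = (-145/3 - ⅔*733)/(422012 + 2*√177) = (-145/3 - 1466/3)/(422012 + 2*√177) = -537/(422012 + 2*√177)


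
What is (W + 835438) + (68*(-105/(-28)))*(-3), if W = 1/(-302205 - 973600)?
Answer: 1064879986764/1275805 ≈ 8.3467e+5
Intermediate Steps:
W = -1/1275805 (W = 1/(-1275805) = -1/1275805 ≈ -7.8382e-7)
(W + 835438) + (68*(-105/(-28)))*(-3) = (-1/1275805 + 835438) + (68*(-105/(-28)))*(-3) = 1065855977589/1275805 + (68*(-105*(-1/28)))*(-3) = 1065855977589/1275805 + (68*(15/4))*(-3) = 1065855977589/1275805 + 255*(-3) = 1065855977589/1275805 - 765 = 1064879986764/1275805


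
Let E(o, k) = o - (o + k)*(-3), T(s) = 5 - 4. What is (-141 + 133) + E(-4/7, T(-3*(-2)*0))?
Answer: -51/7 ≈ -7.2857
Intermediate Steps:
T(s) = 1
E(o, k) = 3*k + 4*o (E(o, k) = o - (k + o)*(-3) = o - (-3*k - 3*o) = o + (3*k + 3*o) = 3*k + 4*o)
(-141 + 133) + E(-4/7, T(-3*(-2)*0)) = (-141 + 133) + (3*1 + 4*(-4/7)) = -8 + (3 + 4*(-4*⅐)) = -8 + (3 + 4*(-4/7)) = -8 + (3 - 16/7) = -8 + 5/7 = -51/7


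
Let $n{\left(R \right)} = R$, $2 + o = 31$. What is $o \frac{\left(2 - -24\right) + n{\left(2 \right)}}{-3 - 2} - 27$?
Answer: $- \frac{947}{5} \approx -189.4$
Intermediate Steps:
$o = 29$ ($o = -2 + 31 = 29$)
$o \frac{\left(2 - -24\right) + n{\left(2 \right)}}{-3 - 2} - 27 = 29 \frac{\left(2 - -24\right) + 2}{-3 - 2} - 27 = 29 \frac{\left(2 + 24\right) + 2}{-5} - 27 = 29 \left(26 + 2\right) \left(- \frac{1}{5}\right) - 27 = 29 \cdot 28 \left(- \frac{1}{5}\right) - 27 = 29 \left(- \frac{28}{5}\right) - 27 = - \frac{812}{5} - 27 = - \frac{947}{5}$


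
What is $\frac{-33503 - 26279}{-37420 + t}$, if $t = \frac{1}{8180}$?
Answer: $\frac{489016760}{306095599} \approx 1.5976$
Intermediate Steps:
$t = \frac{1}{8180} \approx 0.00012225$
$\frac{-33503 - 26279}{-37420 + t} = \frac{-33503 - 26279}{-37420 + \frac{1}{8180}} = - \frac{59782}{- \frac{306095599}{8180}} = \left(-59782\right) \left(- \frac{8180}{306095599}\right) = \frac{489016760}{306095599}$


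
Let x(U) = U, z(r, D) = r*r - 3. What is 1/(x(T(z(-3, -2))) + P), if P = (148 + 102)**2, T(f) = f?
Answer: 1/62506 ≈ 1.5998e-5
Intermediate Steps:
z(r, D) = -3 + r**2 (z(r, D) = r**2 - 3 = -3 + r**2)
P = 62500 (P = 250**2 = 62500)
1/(x(T(z(-3, -2))) + P) = 1/((-3 + (-3)**2) + 62500) = 1/((-3 + 9) + 62500) = 1/(6 + 62500) = 1/62506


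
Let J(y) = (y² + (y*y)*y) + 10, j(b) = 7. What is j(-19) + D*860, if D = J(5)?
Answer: 137607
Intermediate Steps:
J(y) = 10 + y² + y³ (J(y) = (y² + y²*y) + 10 = (y² + y³) + 10 = 10 + y² + y³)
D = 160 (D = 10 + 5² + 5³ = 10 + 25 + 125 = 160)
j(-19) + D*860 = 7 + 160*860 = 7 + 137600 = 137607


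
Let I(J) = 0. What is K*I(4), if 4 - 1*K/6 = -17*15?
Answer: 0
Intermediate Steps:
K = 1554 (K = 24 - (-102)*15 = 24 - 6*(-255) = 24 + 1530 = 1554)
K*I(4) = 1554*0 = 0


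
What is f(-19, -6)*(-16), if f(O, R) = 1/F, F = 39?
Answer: -16/39 ≈ -0.41026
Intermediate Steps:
f(O, R) = 1/39
f(-19, -6)*(-16) = (1/39)*(-16) = -16/39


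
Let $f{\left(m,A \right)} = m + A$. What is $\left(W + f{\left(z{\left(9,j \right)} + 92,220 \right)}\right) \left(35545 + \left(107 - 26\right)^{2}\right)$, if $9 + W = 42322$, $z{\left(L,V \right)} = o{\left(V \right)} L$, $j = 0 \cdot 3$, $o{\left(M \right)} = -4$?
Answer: $1793252434$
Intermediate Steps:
$j = 0$
$z{\left(L,V \right)} = - 4 L$
$W = 42313$ ($W = -9 + 42322 = 42313$)
$f{\left(m,A \right)} = A + m$
$\left(W + f{\left(z{\left(9,j \right)} + 92,220 \right)}\right) \left(35545 + \left(107 - 26\right)^{2}\right) = \left(42313 + \left(220 + \left(\left(-4\right) 9 + 92\right)\right)\right) \left(35545 + \left(107 - 26\right)^{2}\right) = \left(42313 + \left(220 + \left(-36 + 92\right)\right)\right) \left(35545 + 81^{2}\right) = \left(42313 + \left(220 + 56\right)\right) \left(35545 + 6561\right) = \left(42313 + 276\right) 42106 = 42589 \cdot 42106 = 1793252434$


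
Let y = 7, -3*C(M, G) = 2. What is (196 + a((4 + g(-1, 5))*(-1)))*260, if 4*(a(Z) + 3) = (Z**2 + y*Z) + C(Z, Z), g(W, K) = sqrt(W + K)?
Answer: 149240/3 ≈ 49747.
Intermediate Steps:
C(M, G) = -2/3 (C(M, G) = -1/3*2 = -2/3)
g(W, K) = sqrt(K + W)
a(Z) = -19/6 + Z**2/4 + 7*Z/4 (a(Z) = -3 + ((Z**2 + 7*Z) - 2/3)/4 = -3 + (-2/3 + Z**2 + 7*Z)/4 = -3 + (-1/6 + Z**2/4 + 7*Z/4) = -19/6 + Z**2/4 + 7*Z/4)
(196 + a((4 + g(-1, 5))*(-1)))*260 = (196 + (-19/6 + ((4 + sqrt(5 - 1))*(-1))**2/4 + 7*((4 + sqrt(5 - 1))*(-1))/4))*260 = (196 + (-19/6 + ((4 + sqrt(4))*(-1))**2/4 + 7*((4 + sqrt(4))*(-1))/4))*260 = (196 + (-19/6 + ((4 + 2)*(-1))**2/4 + 7*((4 + 2)*(-1))/4))*260 = (196 + (-19/6 + (6*(-1))**2/4 + 7*(6*(-1))/4))*260 = (196 + (-19/6 + (1/4)*(-6)**2 + (7/4)*(-6)))*260 = (196 + (-19/6 + (1/4)*36 - 21/2))*260 = (196 + (-19/6 + 9 - 21/2))*260 = (196 - 14/3)*260 = (574/3)*260 = 149240/3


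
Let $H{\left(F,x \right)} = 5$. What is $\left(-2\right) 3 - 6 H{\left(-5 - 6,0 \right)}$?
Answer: $-36$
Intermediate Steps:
$\left(-2\right) 3 - 6 H{\left(-5 - 6,0 \right)} = \left(-2\right) 3 - 30 = -6 - 30 = -36$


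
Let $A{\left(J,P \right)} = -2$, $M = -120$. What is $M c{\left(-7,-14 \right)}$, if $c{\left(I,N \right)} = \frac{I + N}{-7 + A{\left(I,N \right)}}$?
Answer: $-280$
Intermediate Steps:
$c{\left(I,N \right)} = - \frac{I}{9} - \frac{N}{9}$ ($c{\left(I,N \right)} = \frac{I + N}{-7 - 2} = \frac{I + N}{-9} = \left(I + N\right) \left(- \frac{1}{9}\right) = - \frac{I}{9} - \frac{N}{9}$)
$M c{\left(-7,-14 \right)} = - 120 \left(\left(- \frac{1}{9}\right) \left(-7\right) - - \frac{14}{9}\right) = - 120 \left(\frac{7}{9} + \frac{14}{9}\right) = \left(-120\right) \frac{7}{3} = -280$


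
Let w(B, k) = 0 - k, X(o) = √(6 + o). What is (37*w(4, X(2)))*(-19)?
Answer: 1406*√2 ≈ 1988.4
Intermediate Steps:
w(B, k) = -k
(37*w(4, X(2)))*(-19) = (37*(-√(6 + 2)))*(-19) = (37*(-√8))*(-19) = (37*(-2*√2))*(-19) = -74*√2*(-19) = 1406*√2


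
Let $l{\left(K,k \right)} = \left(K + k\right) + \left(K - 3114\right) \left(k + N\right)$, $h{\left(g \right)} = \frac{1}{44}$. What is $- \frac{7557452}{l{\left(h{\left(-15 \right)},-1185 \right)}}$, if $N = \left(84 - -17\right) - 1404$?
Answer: $- \frac{332527888}{340841181} \approx -0.97561$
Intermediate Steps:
$N = -1303$ ($N = \left(84 + 17\right) - 1404 = 101 - 1404 = -1303$)
$h{\left(g \right)} = \frac{1}{44}$
$l{\left(K,k \right)} = K + k + \left(-3114 + K\right) \left(-1303 + k\right)$ ($l{\left(K,k \right)} = \left(K + k\right) + \left(K - 3114\right) \left(k - 1303\right) = \left(K + k\right) + \left(-3114 + K\right) \left(-1303 + k\right) = K + k + \left(-3114 + K\right) \left(-1303 + k\right)$)
$- \frac{7557452}{l{\left(h{\left(-15 \right)},-1185 \right)}} = - \frac{7557452}{4057542 - -3688905 - \frac{651}{22} + \frac{1}{44} \left(-1185\right)} = - \frac{7557452}{4057542 + 3688905 - \frac{651}{22} - \frac{1185}{44}} = - \frac{7557452}{\frac{340841181}{44}} = \left(-7557452\right) \frac{44}{340841181} = - \frac{332527888}{340841181}$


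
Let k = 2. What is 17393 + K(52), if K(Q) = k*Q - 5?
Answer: 17492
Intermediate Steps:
K(Q) = -5 + 2*Q (K(Q) = 2*Q - 5 = -5 + 2*Q)
17393 + K(52) = 17393 + (-5 + 2*52) = 17393 + (-5 + 104) = 17393 + 99 = 17492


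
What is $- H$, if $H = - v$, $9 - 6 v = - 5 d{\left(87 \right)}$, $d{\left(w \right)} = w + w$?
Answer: $\frac{293}{2} \approx 146.5$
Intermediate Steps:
$d{\left(w \right)} = 2 w$
$v = \frac{293}{2}$ ($v = \frac{3}{2} - \frac{\left(-5\right) 2 \cdot 87}{6} = \frac{3}{2} - \frac{\left(-5\right) 174}{6} = \frac{3}{2} - -145 = \frac{3}{2} + 145 = \frac{293}{2} \approx 146.5$)
$H = - \frac{293}{2}$ ($H = \left(-1\right) \frac{293}{2} = - \frac{293}{2} \approx -146.5$)
$- H = \left(-1\right) \left(- \frac{293}{2}\right) = \frac{293}{2}$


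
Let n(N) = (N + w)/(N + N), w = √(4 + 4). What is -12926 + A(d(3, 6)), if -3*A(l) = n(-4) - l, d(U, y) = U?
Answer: -77551/6 + √2/12 ≈ -12925.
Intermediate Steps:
w = 2*√2 (w = √8 = 2*√2 ≈ 2.8284)
n(N) = (N + 2*√2)/(2*N) (n(N) = (N + 2*√2)/(N + N) = (N + 2*√2)/((2*N)) = (N + 2*√2)*(1/(2*N)) = (N + 2*√2)/(2*N))
A(l) = -⅙ + l/3 + √2/12 (A(l) = -((√2 + (½)*(-4))/(-4) - l)/3 = -(-(√2 - 2)/4 - l)/3 = -(-(-2 + √2)/4 - l)/3 = -((½ - √2/4) - l)/3 = -(½ - l - √2/4)/3 = -⅙ + l/3 + √2/12)
-12926 + A(d(3, 6)) = -12926 + (-⅙ + (⅓)*3 + √2/12) = -12926 + (-⅙ + 1 + √2/12) = -12926 + (⅚ + √2/12) = -77551/6 + √2/12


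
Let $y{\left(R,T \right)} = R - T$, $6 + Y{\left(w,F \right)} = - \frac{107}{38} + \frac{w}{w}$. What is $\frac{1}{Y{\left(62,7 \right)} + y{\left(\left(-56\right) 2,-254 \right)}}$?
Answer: $\frac{38}{5099} \approx 0.0074524$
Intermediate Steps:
$Y{\left(w,F \right)} = - \frac{297}{38}$ ($Y{\left(w,F \right)} = -6 + \left(- \frac{107}{38} + \frac{w}{w}\right) = -6 + \left(\left(-107\right) \frac{1}{38} + 1\right) = -6 + \left(- \frac{107}{38} + 1\right) = -6 - \frac{69}{38} = - \frac{297}{38}$)
$\frac{1}{Y{\left(62,7 \right)} + y{\left(\left(-56\right) 2,-254 \right)}} = \frac{1}{- \frac{297}{38} - -142} = \frac{1}{- \frac{297}{38} + \left(-112 + 254\right)} = \frac{1}{- \frac{297}{38} + 142} = \frac{1}{\frac{5099}{38}} = \frac{38}{5099}$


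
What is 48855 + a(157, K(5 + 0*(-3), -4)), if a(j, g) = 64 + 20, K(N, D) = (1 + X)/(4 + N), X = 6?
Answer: 48939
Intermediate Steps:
K(N, D) = 7/(4 + N) (K(N, D) = (1 + 6)/(4 + N) = 7/(4 + N))
a(j, g) = 84
48855 + a(157, K(5 + 0*(-3), -4)) = 48855 + 84 = 48939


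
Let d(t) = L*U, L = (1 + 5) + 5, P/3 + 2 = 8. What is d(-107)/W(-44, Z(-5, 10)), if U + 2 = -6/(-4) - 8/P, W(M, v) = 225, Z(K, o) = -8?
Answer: -187/4050 ≈ -0.046173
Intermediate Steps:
P = 18 (P = -6 + 3*8 = -6 + 24 = 18)
L = 11 (L = 6 + 5 = 11)
U = -17/18 (U = -2 + (-6/(-4) - 8/18) = -2 + (-6*(-¼) - 8*1/18) = -2 + (3/2 - 4/9) = -2 + 19/18 = -17/18 ≈ -0.94444)
d(t) = -187/18 (d(t) = 11*(-17/18) = -187/18)
d(-107)/W(-44, Z(-5, 10)) = -187/18/225 = -187/18*1/225 = -187/4050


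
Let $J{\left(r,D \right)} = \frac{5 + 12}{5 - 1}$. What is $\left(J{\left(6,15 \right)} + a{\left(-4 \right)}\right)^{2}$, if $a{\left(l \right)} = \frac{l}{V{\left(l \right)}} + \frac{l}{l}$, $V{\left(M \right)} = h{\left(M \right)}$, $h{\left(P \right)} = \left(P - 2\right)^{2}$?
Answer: $\frac{34225}{1296} \approx 26.408$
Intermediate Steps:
$h{\left(P \right)} = \left(-2 + P\right)^{2}$
$V{\left(M \right)} = \left(-2 + M\right)^{2}$
$J{\left(r,D \right)} = \frac{17}{4}$
$a{\left(l \right)} = 1 + \frac{l}{\left(-2 + l\right)^{2}}$ ($a{\left(l \right)} = \frac{l}{\left(-2 + l\right)^{2}} + \frac{l}{l} = \frac{l}{\left(-2 + l\right)^{2}} + 1 = 1 + \frac{l}{\left(-2 + l\right)^{2}}$)
$\left(J{\left(6,15 \right)} + a{\left(-4 \right)}\right)^{2} = \left(\frac{17}{4} + \left(1 - \frac{4}{\left(-2 - 4\right)^{2}}\right)\right)^{2} = \left(\frac{17}{4} + \left(1 - \frac{4}{36}\right)\right)^{2} = \left(\frac{17}{4} + \left(1 - \frac{1}{9}\right)\right)^{2} = \left(\frac{17}{4} + \frac{8}{9}\right)^{2} = \left(\frac{185}{36}\right)^{2} = \frac{34225}{1296}$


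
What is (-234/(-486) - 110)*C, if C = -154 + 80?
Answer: 218818/27 ≈ 8104.4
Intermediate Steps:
C = -74
(-234/(-486) - 110)*C = (-234/(-486) - 110)*(-74) = (-234*(-1/486) - 110)*(-74) = (13/27 - 110)*(-74) = -2957/27*(-74) = 218818/27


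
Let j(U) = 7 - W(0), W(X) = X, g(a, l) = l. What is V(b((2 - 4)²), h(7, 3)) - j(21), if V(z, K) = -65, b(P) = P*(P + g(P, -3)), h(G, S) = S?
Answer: -72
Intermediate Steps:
b(P) = P*(-3 + P) (b(P) = P*(P - 3) = P*(-3 + P))
j(U) = 7 (j(U) = 7 - 1*0 = 7 + 0 = 7)
V(b((2 - 4)²), h(7, 3)) - j(21) = -65 - 1*7 = -65 - 7 = -72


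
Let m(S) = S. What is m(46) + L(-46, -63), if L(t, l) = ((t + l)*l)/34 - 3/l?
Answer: 177085/714 ≈ 248.02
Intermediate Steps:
L(t, l) = -3/l + l*(l + t)/34 (L(t, l) = ((l + t)*l)*(1/34) - 3/l = (l*(l + t))*(1/34) - 3/l = l*(l + t)/34 - 3/l = -3/l + l*(l + t)/34)
m(46) + L(-46, -63) = 46 + (1/34)*(-102 + (-63)**2*(-63 - 46))/(-63) = 46 + (1/34)*(-1/63)*(-102 + 3969*(-109)) = 46 + (1/34)*(-1/63)*(-102 - 432621) = 46 + (1/34)*(-1/63)*(-432723) = 46 + 144241/714 = 177085/714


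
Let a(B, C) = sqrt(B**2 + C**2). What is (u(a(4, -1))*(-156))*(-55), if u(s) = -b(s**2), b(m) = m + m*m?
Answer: -2625480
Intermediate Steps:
b(m) = m + m**2
u(s) = -s**2*(1 + s**2)
(u(a(4, -1))*(-156))*(-55) = ((-(sqrt(4**2 + (-1)**2))**2 - (sqrt(4**2 + (-1)**2))**4)*(-156))*(-55) = ((-(sqrt(16 + 1))**2 - (sqrt(16 + 1))**4)*(-156))*(-55) = ((-(sqrt(17))**2 - (sqrt(17))**4)*(-156))*(-55) = ((-1*17 - 1*289)*(-156))*(-55) = ((-17 - 289)*(-156))*(-55) = -306*(-156)*(-55) = 47736*(-55) = -2625480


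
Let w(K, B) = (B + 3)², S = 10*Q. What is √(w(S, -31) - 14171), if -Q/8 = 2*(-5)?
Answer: I*√13387 ≈ 115.7*I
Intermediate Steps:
Q = 80 (Q = -16*(-5) = -8*(-10) = 80)
S = 800 (S = 10*80 = 800)
w(K, B) = (3 + B)²
√(w(S, -31) - 14171) = √((3 - 31)² - 14171) = √((-28)² - 14171) = √(784 - 14171) = √(-13387) = I*√13387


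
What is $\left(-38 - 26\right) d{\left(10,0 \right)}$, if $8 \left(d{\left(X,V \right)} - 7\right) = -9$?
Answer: $-376$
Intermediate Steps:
$d{\left(X,V \right)} = \frac{47}{8}$ ($d{\left(X,V \right)} = 7 + \frac{1}{8} \left(-9\right) = 7 - \frac{9}{8} = \frac{47}{8}$)
$\left(-38 - 26\right) d{\left(10,0 \right)} = \left(-38 - 26\right) \frac{47}{8} = \left(-64\right) \frac{47}{8} = -376$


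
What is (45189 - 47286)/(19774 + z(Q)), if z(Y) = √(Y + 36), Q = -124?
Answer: -20733039/195505582 + 2097*I*√22/195505582 ≈ -0.10605 + 5.031e-5*I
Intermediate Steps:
z(Y) = √(36 + Y)
(45189 - 47286)/(19774 + z(Q)) = (45189 - 47286)/(19774 + √(36 - 124)) = -2097/(19774 + √(-88)) = -2097/(19774 + 2*I*√22)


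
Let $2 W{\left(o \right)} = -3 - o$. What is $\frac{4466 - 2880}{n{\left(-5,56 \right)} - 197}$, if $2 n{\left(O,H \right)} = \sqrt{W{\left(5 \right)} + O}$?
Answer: $- \frac{20488}{2545} - \frac{156 i}{2545} \approx -8.0503 - 0.061297 i$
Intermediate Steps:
$W{\left(o \right)} = - \frac{3}{2} - \frac{o}{2}$ ($W{\left(o \right)} = \frac{-3 - o}{2} = - \frac{3}{2} - \frac{o}{2}$)
$n{\left(O,H \right)} = \frac{\sqrt{-4 + O}}{2}$ ($n{\left(O,H \right)} = \frac{\sqrt{\left(- \frac{3}{2} - \frac{5}{2}\right) + O}}{2} = \frac{\sqrt{-4 + O}}{2}$)
$\frac{4466 - 2880}{n{\left(-5,56 \right)} - 197} = \frac{4466 - 2880}{\frac{\sqrt{-4 - 5}}{2} - 197} = \frac{1586}{\frac{\sqrt{-9}}{2} - 197} = \frac{1586}{\frac{3 i}{2} - 197} = \frac{1586}{-197 + \frac{3 i}{2}} = 1586 \frac{4 \left(-197 - \frac{3 i}{2}\right)}{155245} = \frac{104 \left(-197 - \frac{3 i}{2}\right)}{2545}$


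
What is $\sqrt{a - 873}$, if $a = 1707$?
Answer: $\sqrt{834} \approx 28.879$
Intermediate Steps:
$\sqrt{a - 873} = \sqrt{1707 - 873} = \sqrt{834}$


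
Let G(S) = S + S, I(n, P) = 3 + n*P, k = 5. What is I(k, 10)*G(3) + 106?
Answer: 424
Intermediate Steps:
I(n, P) = 3 + P*n
G(S) = 2*S
I(k, 10)*G(3) + 106 = (3 + 10*5)*(2*3) + 106 = (3 + 50)*6 + 106 = 53*6 + 106 = 318 + 106 = 424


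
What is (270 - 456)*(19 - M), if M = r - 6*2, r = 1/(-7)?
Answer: -40548/7 ≈ -5792.6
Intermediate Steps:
r = -1/7 ≈ -0.14286
M = -85/7 (M = -1/7 - 6*2 = -1/7 - 12 = -85/7 ≈ -12.143)
(270 - 456)*(19 - M) = (270 - 456)*(19 - 1*(-85/7)) = -186*(19 + 85/7) = -186*218/7 = -40548/7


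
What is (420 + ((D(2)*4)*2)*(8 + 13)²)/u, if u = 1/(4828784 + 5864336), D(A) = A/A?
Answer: 42216437760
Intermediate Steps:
D(A) = 1
u = 1/10693120 ≈ 9.3518e-8
(420 + ((D(2)*4)*2)*(8 + 13)²)/u = (420 + ((1*4)*2)*(8 + 13)²)/(1/10693120) = (420 + (4*2)*21²)*10693120 = (420 + 8*441)*10693120 = (420 + 3528)*10693120 = 3948*10693120 = 42216437760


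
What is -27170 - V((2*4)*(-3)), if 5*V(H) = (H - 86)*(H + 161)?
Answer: -24156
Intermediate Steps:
V(H) = (-86 + H)*(161 + H)/5 (V(H) = ((H - 86)*(H + 161))/5 = ((-86 + H)*(161 + H))/5 = (-86 + H)*(161 + H)/5)
-27170 - V((2*4)*(-3)) = -27170 - (-13846/5 + 15*((2*4)*(-3)) + ((2*4)*(-3))²/5) = -27170 - (-13846/5 + 15*(8*(-3)) + (8*(-3))²/5) = -27170 - (-13846/5 + 15*(-24) + (⅕)*(-24)²) = -27170 - (-13846/5 - 360 + (⅕)*576) = -27170 - (-13846/5 - 360 + 576/5) = -27170 - 1*(-3014) = -27170 + 3014 = -24156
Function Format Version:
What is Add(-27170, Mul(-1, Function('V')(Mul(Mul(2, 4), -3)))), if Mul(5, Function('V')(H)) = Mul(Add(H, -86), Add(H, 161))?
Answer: -24156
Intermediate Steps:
Function('V')(H) = Mul(Rational(1, 5), Add(-86, H), Add(161, H)) (Function('V')(H) = Mul(Rational(1, 5), Mul(Add(H, -86), Add(H, 161))) = Mul(Rational(1, 5), Mul(Add(-86, H), Add(161, H))) = Mul(Rational(1, 5), Add(-86, H), Add(161, H)))
Add(-27170, Mul(-1, Function('V')(Mul(Mul(2, 4), -3)))) = Add(-27170, Mul(-1, Add(Rational(-13846, 5), Mul(15, Mul(Mul(2, 4), -3)), Mul(Rational(1, 5), Pow(Mul(Mul(2, 4), -3), 2))))) = Add(-27170, Mul(-1, Add(Rational(-13846, 5), Mul(15, Mul(8, -3)), Mul(Rational(1, 5), Pow(Mul(8, -3), 2))))) = Add(-27170, Mul(-1, Add(Rational(-13846, 5), Mul(15, -24), Mul(Rational(1, 5), Pow(-24, 2))))) = Add(-27170, Mul(-1, Add(Rational(-13846, 5), -360, Mul(Rational(1, 5), 576)))) = Add(-27170, Mul(-1, Add(Rational(-13846, 5), -360, Rational(576, 5)))) = Add(-27170, Mul(-1, -3014)) = Add(-27170, 3014) = -24156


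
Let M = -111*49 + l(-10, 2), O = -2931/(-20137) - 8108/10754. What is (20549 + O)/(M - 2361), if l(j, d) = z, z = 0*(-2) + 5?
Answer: -444982196978/168803295791 ≈ -2.6361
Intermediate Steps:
z = 5 (z = 0 + 5 = 5)
O = -65875411/108276649 (O = -2931*(-1/20137) - 8108*1/10754 = 2931/20137 - 4054/5377 = -65875411/108276649 ≈ -0.60840)
l(j, d) = 5
M = -5434 (M = -111*49 + 5 = -5439 + 5 = -5434)
(20549 + O)/(M - 2361) = (20549 - 65875411/108276649)/(-5434 - 2361) = (2224910984890/108276649)/(-7795) = (2224910984890/108276649)*(-1/7795) = -444982196978/168803295791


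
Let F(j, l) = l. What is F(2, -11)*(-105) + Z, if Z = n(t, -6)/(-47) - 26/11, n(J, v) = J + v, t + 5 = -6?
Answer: 596100/517 ≈ 1153.0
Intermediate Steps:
t = -11 (t = -5 - 6 = -11)
Z = -1035/517 (Z = (-11 - 6)/(-47) - 26/11 = -17*(-1/47) - 26*1/11 = 17/47 - 26/11 = -1035/517 ≈ -2.0019)
F(2, -11)*(-105) + Z = -11*(-105) - 1035/517 = 1155 - 1035/517 = 596100/517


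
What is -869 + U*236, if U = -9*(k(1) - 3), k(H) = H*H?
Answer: 3379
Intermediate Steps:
k(H) = H²
U = 18 (U = -9*(1² - 3) = -9*(1 - 3) = -9*(-2) = 18)
-869 + U*236 = -869 + 18*236 = -869 + 4248 = 3379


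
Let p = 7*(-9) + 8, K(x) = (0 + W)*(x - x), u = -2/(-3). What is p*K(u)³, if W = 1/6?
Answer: 0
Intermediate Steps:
W = ⅙ ≈ 0.16667
u = ⅔ (u = -2*(-⅓) = ⅔ ≈ 0.66667)
K(x) = 0 (K(x) = (0 + ⅙)*(x - x) = (⅙)*0 = 0)
p = -55 (p = -63 + 8 = -55)
p*K(u)³ = -55*0³ = -55*0 = 0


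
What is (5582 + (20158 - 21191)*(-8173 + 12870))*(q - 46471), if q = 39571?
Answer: 33440291100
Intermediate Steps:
(5582 + (20158 - 21191)*(-8173 + 12870))*(q - 46471) = (5582 + (20158 - 21191)*(-8173 + 12870))*(39571 - 46471) = (5582 - 1033*4697)*(-6900) = (5582 - 4852001)*(-6900) = -4846419*(-6900) = 33440291100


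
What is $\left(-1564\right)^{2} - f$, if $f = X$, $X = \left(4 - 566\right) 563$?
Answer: $2762502$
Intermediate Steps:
$X = -316406$ ($X = \left(-562\right) 563 = -316406$)
$f = -316406$
$\left(-1564\right)^{2} - f = \left(-1564\right)^{2} - -316406 = 2446096 + 316406 = 2762502$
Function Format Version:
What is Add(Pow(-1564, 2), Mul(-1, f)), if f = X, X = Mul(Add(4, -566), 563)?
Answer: 2762502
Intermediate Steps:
X = -316406 (X = Mul(-562, 563) = -316406)
f = -316406
Add(Pow(-1564, 2), Mul(-1, f)) = Add(Pow(-1564, 2), Mul(-1, -316406)) = Add(2446096, 316406) = 2762502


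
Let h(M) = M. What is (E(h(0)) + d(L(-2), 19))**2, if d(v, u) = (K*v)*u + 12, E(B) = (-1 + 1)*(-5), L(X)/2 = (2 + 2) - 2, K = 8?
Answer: 384400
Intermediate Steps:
L(X) = 4 (L(X) = 2*((2 + 2) - 2) = 2*(4 - 2) = 2*2 = 4)
E(B) = 0 (E(B) = 0*(-5) = 0)
d(v, u) = 12 + 8*u*v (d(v, u) = (8*v)*u + 12 = 8*u*v + 12 = 12 + 8*u*v)
(E(h(0)) + d(L(-2), 19))**2 = (0 + (12 + 8*19*4))**2 = (0 + (12 + 608))**2 = (0 + 620)**2 = 620**2 = 384400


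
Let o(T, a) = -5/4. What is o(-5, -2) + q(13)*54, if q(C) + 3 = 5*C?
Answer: 13387/4 ≈ 3346.8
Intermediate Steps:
o(T, a) = -5/4 (o(T, a) = -5*¼ = -5/4)
q(C) = -3 + 5*C
o(-5, -2) + q(13)*54 = -5/4 + (-3 + 5*13)*54 = -5/4 + (-3 + 65)*54 = -5/4 + 62*54 = -5/4 + 3348 = 13387/4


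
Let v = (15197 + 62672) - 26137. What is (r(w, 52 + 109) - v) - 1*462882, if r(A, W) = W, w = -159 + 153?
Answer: -514453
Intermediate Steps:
w = -6
v = 51732 (v = 77869 - 26137 = 51732)
(r(w, 52 + 109) - v) - 1*462882 = ((52 + 109) - 1*51732) - 1*462882 = (161 - 51732) - 462882 = -51571 - 462882 = -514453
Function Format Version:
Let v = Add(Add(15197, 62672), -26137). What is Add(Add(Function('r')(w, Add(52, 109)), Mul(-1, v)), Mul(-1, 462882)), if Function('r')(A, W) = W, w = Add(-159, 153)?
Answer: -514453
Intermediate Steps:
w = -6
v = 51732 (v = Add(77869, -26137) = 51732)
Add(Add(Function('r')(w, Add(52, 109)), Mul(-1, v)), Mul(-1, 462882)) = Add(Add(Add(52, 109), Mul(-1, 51732)), Mul(-1, 462882)) = Add(Add(161, -51732), -462882) = Add(-51571, -462882) = -514453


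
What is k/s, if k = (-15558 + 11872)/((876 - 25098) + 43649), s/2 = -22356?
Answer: 1843/434310012 ≈ 4.2435e-6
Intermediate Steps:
s = -44712 (s = 2*(-22356) = -44712)
k = -3686/19427 (k = -3686/(-24222 + 43649) = -3686/19427 ≈ -0.18974)
k/s = -3686/19427/(-44712) = -3686/19427*(-1/44712) = 1843/434310012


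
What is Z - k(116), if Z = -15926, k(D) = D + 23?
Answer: -16065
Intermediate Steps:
k(D) = 23 + D
Z - k(116) = -15926 - (23 + 116) = -15926 - 1*139 = -15926 - 139 = -16065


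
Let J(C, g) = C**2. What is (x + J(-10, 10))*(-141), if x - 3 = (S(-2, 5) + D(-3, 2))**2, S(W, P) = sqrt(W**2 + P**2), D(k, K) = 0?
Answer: -18612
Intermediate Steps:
S(W, P) = sqrt(P**2 + W**2)
x = 32 (x = 3 + (sqrt(5**2 + (-2)**2) + 0)**2 = 3 + (sqrt(25 + 4) + 0)**2 = 3 + (sqrt(29) + 0)**2 = 3 + (sqrt(29))**2 = 3 + 29 = 32)
(x + J(-10, 10))*(-141) = (32 + (-10)**2)*(-141) = (32 + 100)*(-141) = 132*(-141) = -18612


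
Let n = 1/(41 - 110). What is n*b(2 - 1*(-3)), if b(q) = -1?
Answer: 1/69 ≈ 0.014493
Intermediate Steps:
n = -1/69 (n = 1/(-69) = -1/69 ≈ -0.014493)
n*b(2 - 1*(-3)) = -1/69*(-1) = 1/69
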